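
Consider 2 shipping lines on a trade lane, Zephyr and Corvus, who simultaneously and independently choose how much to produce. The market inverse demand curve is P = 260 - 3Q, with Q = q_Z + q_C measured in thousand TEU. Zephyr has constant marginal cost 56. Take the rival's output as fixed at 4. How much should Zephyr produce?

With the rival's output fixed at 4, Zephyr's profit is π_Z = (260 - 3·4 - 3q_Z)q_Z - (56q_Z) = (248 - 3q_Z)q_Z - (56q_Z).
∂π_Z/∂q_Z = 192 - 6q_Z = 0, so q_Z = 32.

32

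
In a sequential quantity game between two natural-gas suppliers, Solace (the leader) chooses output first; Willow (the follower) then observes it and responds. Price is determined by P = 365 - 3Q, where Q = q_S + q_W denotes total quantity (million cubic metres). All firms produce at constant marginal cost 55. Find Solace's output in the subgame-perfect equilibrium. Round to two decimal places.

51.67

The follower Willow best-responds to any q_S: π_W = (365 - 3Q)q_W - 55q_W.
Follower FOC: 310 - 3q_S - 6q_W = 0, so q_W(q_S) = (310 - 3q_S)/6.
Solace substitutes q_W(q_S) into its own profit: π_S = q_S(365 - 3q_S - (310 - 3q_S)/2) - 55q_S = (210 - (3/2)q_S)q_S - 55q_S.
Leader FOC: 155 - 3q_S = 0, so q_S = 155/3.
Then q_W = (310 - 3·(155/3))/6 = 155/6.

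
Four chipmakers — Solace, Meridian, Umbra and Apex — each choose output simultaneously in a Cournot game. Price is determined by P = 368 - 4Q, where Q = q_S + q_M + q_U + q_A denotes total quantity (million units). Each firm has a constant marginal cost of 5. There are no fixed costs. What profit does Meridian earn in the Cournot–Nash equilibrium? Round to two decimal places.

Each firm earns π_i = (368 - 4Q)q_i - 5q_i.
Setting ∂π_i/∂q_i = 0 with rivals' quantities fixed: 363 - 8q_i - 4·Σ_{j≠i} q_j = 0.
By symmetry each firm produces the same amount; substituting Σ_{j≠i} q_j = 3q_i yields q_i = 363/20.
Price P = 368 - 4·(363/5) = 388/5.
Meridian's profit: (388/5 - 5)·(363/20) = 1317.6900.

1317.69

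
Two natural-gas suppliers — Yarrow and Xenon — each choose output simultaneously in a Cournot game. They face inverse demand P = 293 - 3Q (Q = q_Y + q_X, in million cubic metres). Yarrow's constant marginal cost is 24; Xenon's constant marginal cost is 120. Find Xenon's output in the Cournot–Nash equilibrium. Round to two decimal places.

Yarrow's profit: π_Y = (293 - 3Q)q_Y - (24q_Y). Setting ∂π_Y/∂q_Y = 0: 269 - 6q_Y - 3(q_X) = 0.
Xenon's first-order condition: 173 - 6q_X - 3(q_Y) = 0.
Best responses: q_Y = (269 - 3q_X)/6, q_X = (173 - 3q_Y)/6.
Solving the pair: q_Y = 365/9, q_X = 77/9.

8.56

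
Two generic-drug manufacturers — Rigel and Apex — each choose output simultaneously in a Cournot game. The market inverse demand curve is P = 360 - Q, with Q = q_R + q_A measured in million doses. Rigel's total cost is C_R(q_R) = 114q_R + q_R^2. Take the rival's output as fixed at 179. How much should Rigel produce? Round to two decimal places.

16.75

With the rival's output fixed at 179, Rigel's profit is π_R = (360 - 179 - q_R)q_R - (114q_R + q_R²) = (181 - q_R)q_R - (114q_R + q_R²).
∂π_R/∂q_R = 67 - 4q_R = 0, so q_R = 67/4.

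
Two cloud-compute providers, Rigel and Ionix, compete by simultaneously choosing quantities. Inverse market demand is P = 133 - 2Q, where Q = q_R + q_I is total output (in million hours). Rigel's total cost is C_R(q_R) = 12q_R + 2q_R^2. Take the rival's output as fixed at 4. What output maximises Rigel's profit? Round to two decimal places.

With the rival's output fixed at 4, Rigel's profit is π_R = (133 - 2·4 - 2q_R)q_R - (12q_R + 2q_R²) = (125 - 2q_R)q_R - (12q_R + 2q_R²).
∂π_R/∂q_R = 113 - 8q_R = 0, so q_R = 113/8.

14.13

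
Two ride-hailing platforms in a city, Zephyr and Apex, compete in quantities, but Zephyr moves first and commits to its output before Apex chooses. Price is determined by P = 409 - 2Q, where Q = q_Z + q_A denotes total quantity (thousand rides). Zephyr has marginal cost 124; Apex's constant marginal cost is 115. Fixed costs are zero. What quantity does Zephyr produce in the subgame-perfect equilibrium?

69

The follower Apex best-responds to any q_Z: π_A = (409 - 2Q)q_A - 115q_A.
Setting the follower's marginal profit to zero, 294 - 2q_Z - 4q_A = 0, i.e. q_A = (294 - 2q_Z)/4.
The leader anticipates this reaction. Substituting into P = 409 - 2Q gives P = 262 - q_Z, so π_Z = (262 - q_Z)q_Z - 124q_Z.
Leader FOC: 138 - 2q_Z = 0, so q_Z = 69.
Then q_A = (294 - 2·69)/4 = 39.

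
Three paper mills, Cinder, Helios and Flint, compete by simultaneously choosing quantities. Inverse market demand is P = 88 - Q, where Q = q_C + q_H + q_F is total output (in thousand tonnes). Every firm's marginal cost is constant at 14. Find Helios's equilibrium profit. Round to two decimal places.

A representative firm's profit is π_i = q_i(88 - Q) - 14q_i.
Setting ∂π_i/∂q_i = 0 with rivals' quantities fixed: 74 - 2q_i - Σ_{j≠i} q_j = 0.
By symmetry each firm produces the same amount; substituting Σ_{j≠i} q_j = 2q_i yields q_i = 74/4 = 37/2.
Price P = 88 - 111/2 = 65/2.
Helios's profit: (65/2 - 14)·(37/2) = 1369/4.

342.25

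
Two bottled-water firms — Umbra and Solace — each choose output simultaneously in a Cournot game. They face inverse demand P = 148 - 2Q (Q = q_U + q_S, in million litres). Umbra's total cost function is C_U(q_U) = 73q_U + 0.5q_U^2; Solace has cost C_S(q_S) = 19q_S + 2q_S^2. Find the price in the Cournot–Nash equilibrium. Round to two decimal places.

Umbra's profit: π_U = (148 - 2Q)q_U - (73q_U + (1/2)q_U²). Setting ∂π_U/∂q_U = 0: 75 - 5q_U - 2(q_S) = 0.
Solace's profit: π_S = (148 - 2Q)q_S - (19q_S + 2q_S²). Setting ∂π_S/∂q_S = 0: 129 - 8q_S - 2(q_U) = 0.
Best responses: q_U = (75 - 2q_S)/5, q_S = (129 - 2q_U)/8.
Solving the pair: q_U = 19/2, q_S = 55/4.
Total output Q = 93/4, so price P = 148 - 2·(93/4) = 203/2.

101.50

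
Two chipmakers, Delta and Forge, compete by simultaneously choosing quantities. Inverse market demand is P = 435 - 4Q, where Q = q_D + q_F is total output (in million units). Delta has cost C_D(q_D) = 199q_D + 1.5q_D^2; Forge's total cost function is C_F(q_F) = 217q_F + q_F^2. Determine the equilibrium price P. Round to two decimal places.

Delta's profit: π_D = (435 - 4Q)q_D - (199q_D + (3/2)q_D²). Setting ∂π_D/∂q_D = 0: 236 - 11q_D - 4(q_F) = 0.
Forge's profit: π_F = (435 - 4Q)q_F - (217q_F + q_F²). Setting ∂π_F/∂q_F = 0: 218 - 10q_F - 4(q_D) = 0.
Best responses: q_D = (236 - 4q_F)/11, q_F = (218 - 4q_D)/10.
Solving the pair: q_D = 744/47, q_F = 727/47.
Total output Q = 1471/47, so price P = 435 - 4·(1471/47) = 309.8085.

309.81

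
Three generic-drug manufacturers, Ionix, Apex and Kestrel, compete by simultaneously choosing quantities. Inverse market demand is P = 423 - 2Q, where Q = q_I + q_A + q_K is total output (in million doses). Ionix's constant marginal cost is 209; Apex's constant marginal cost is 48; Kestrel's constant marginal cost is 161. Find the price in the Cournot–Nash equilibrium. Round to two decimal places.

210.25

Ionix's profit: π_I = (423 - 2Q)q_I - (209q_I). Setting ∂π_I/∂q_I = 0: 214 - 4q_I - 2(q_A + q_K) = 0.
Apex's first-order condition: 375 - 4q_A - 2(q_I + q_K) = 0.
Kestrel's profit: π_K = (423 - 2Q)q_K - (161q_K). Setting ∂π_K/∂q_K = 0: 262 - 4q_K - 2(q_I + q_A) = 0.
Adding the 3 conditions: 851 − 4Q − 4Q = 0, i.e. Q = 851/8.
Back-substituting: q_I = (214 − 851/4)/2 = 5/8, q_A = (375 − 851/4)/2 = 649/8, q_K = (262 − 851/4)/2 = 197/8.
Total output Q = 851/8, so price P = 423 - 2·(851/8) = 841/4.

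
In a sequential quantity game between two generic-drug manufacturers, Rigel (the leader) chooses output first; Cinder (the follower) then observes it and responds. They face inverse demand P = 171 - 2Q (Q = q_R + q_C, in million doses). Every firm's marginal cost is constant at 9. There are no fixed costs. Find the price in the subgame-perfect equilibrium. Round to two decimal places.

49.50

The follower Cinder best-responds to any q_R: π_C = (171 - 2Q)q_C - 9q_C.
Setting the follower's marginal profit to zero, 162 - 2q_R - 4q_C = 0, i.e. q_C = (162 - 2q_R)/4.
Rigel substitutes q_C(q_R) into its own profit: π_R = q_R(171 - 2q_R - (162 - 2q_R)/2) - 9q_R = (90 - q_R)q_R - 9q_R.
Leader FOC: 81 - 2q_R = 0, so q_R = 81/2.
Then q_C = (162 - 2·(81/2))/4 = 81/4.
Total output Q = 243/4, so price P = 171 - 2·(243/4) = 99/2.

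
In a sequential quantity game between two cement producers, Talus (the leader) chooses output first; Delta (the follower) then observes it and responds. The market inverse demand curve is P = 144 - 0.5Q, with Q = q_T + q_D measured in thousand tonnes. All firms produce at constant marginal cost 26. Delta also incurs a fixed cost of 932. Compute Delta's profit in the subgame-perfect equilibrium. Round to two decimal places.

The follower Delta best-responds to any q_T: π_D = (144 - 0.5Q)q_D - 26q_D.
∂π_D/∂q_D = 118 - (1/2)q_T - q_D = 0 gives the reaction function q_D = (118 - (1/2)q_T).
Talus substitutes q_D(q_T) into its own profit: π_T = q_T(144 - (1/2)q_T - (118 - (1/2)q_T)/2) - 26q_T = (85 - (1/4)q_T)q_T - 26q_T.
The leader's first-order condition 59 - (1/2)q_T = 0 yields q_T = 118.
Then q_D = (118 - (1/2)·118) = 59.
Price P = 144 - (1/2)·177 = 111/2.
Delta's profit: (111/2 - 26)·59 - 932 = 1617/2.

808.50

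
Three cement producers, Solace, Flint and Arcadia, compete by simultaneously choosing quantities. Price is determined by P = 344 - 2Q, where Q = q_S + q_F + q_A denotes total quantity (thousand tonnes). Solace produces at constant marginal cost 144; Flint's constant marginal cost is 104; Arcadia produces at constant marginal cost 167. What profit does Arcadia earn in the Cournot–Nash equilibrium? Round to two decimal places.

Solace's profit: π_S = (344 - 2Q)q_S - (144q_S). Setting ∂π_S/∂q_S = 0: 200 - 4q_S - 2(q_F + q_A) = 0.
Flint's profit: π_F = (344 - 2Q)q_F - (104q_F). Setting ∂π_F/∂q_F = 0: 240 - 4q_F - 2(q_S + q_A) = 0.
Arcadia's profit: π_A = (344 - 2Q)q_A - (167q_A). Setting ∂π_A/∂q_A = 0: 177 - 4q_A - 2(q_S + q_F) = 0.
Summing all 3 equations gives 617 − 8Q = 0, hence Q = 617/8.
Back-substituting: q_S = (200 − 617/4)/2 = 183/8, q_F = (240 − 617/4)/2 = 343/8, q_A = (177 − 617/4)/2 = 91/8.
Price P = 344 - 2·(617/8) = 759/4.
Arcadia's profit: (759/4 - 167)·(91/8) = 258.7813.

258.78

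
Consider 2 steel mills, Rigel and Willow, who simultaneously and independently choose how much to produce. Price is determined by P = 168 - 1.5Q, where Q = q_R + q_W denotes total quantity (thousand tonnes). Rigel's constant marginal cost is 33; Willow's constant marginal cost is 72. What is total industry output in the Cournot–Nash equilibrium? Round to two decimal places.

Rigel's profit: π_R = (168 - 1.5Q)q_R - (33q_R). Setting ∂π_R/∂q_R = 0: 135 - 3q_R - (3/2)(q_W) = 0.
Willow's first-order condition: 96 - 3q_W - (3/2)(q_R) = 0.
Best responses: q_R = (135 - (3/2)q_W)/3, q_W = (96 - (3/2)q_R)/3.
Substituting one into the other gives q_R = 116/3 and q_W = 38/3.
Total output Q = 116/3 + 38/3 = 154/3.

51.33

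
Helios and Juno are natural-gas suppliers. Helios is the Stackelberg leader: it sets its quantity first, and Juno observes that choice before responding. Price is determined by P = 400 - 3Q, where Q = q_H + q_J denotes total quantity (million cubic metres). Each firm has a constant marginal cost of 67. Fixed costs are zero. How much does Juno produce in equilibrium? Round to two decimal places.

27.75

The follower Juno best-responds to any q_H: π_J = (400 - 3Q)q_J - 67q_J.
Follower FOC: 333 - 3q_H - 6q_J = 0, so q_J(q_H) = (333 - 3q_H)/6.
Helios substitutes q_J(q_H) into its own profit: π_H = q_H(400 - 3q_H - (333 - 3q_H)/2) - 67q_H = (467/2 - (3/2)q_H)q_H - 67q_H.
Maximising: ∂π_H/∂q_H = 333/2 - 3q_H = 0, giving q_H = 111/2.
Then q_J = (333 - 3·(111/2))/6 = 111/4.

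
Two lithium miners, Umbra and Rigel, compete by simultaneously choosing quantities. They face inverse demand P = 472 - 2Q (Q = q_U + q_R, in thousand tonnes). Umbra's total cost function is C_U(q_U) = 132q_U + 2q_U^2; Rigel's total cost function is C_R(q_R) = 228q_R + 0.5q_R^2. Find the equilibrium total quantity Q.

69

Umbra's profit: π_U = (472 - 2Q)q_U - (132q_U + 2q_U²). Setting ∂π_U/∂q_U = 0: 340 - 8q_U - 2(q_R) = 0.
Rigel's first-order condition: 244 - 5q_R - 2(q_U) = 0.
Rearranging gives the reaction functions q_U = (340 - 2q_R)/8 and q_R = (244 - 2q_U)/5.
Substituting one into the other gives q_U = 101/3 and q_R = 106/3.
Total output Q = 101/3 + 106/3 = 69.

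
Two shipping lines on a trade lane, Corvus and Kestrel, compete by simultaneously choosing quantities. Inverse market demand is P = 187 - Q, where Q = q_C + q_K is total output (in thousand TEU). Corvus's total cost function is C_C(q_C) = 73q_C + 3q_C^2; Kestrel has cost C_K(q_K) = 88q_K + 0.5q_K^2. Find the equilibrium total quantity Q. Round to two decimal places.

40.04

Corvus's profit: π_C = (187 - Q)q_C - (73q_C + 3q_C²). Setting ∂π_C/∂q_C = 0: 114 - 8q_C - (q_K) = 0.
Kestrel's profit: π_K = (187 - Q)q_K - (88q_K + (1/2)q_K²). Setting ∂π_K/∂q_K = 0: 99 - 3q_K - (q_C) = 0.
So q_C = (114 - q_K)/8 and q_K = (99 - q_C)/3.
Substituting one into the other gives q_C = 243/23 and q_K = 678/23.
Total output Q = 243/23 + 678/23 = 921/23.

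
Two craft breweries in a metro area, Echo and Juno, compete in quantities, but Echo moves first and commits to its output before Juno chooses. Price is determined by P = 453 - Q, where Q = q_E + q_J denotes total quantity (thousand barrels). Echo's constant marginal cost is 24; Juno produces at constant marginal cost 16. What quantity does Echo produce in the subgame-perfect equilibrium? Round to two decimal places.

The follower Juno best-responds to any q_E: π_J = (453 - Q)q_J - 16q_J.
Follower FOC: 437 - q_E - 2q_J = 0, so q_J(q_E) = (437 - q_E)/2.
Echo substitutes q_J(q_E) into its own profit: π_E = q_E(453 - q_E - (437 - q_E)/2) - 24q_E = (469/2 - (1/2)q_E)q_E - 24q_E.
Maximising: ∂π_E/∂q_E = 421/2 - q_E = 0, giving q_E = 421/2.
Then q_J = (437 - 421/2)/2 = 453/4.

210.50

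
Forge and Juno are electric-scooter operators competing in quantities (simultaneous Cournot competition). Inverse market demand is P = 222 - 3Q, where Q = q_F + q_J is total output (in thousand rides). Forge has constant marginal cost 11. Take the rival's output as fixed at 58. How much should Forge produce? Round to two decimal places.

With the rival's output fixed at 58, Forge's profit is π_F = (222 - 3·58 - 3q_F)q_F - (11q_F) = (48 - 3q_F)q_F - (11q_F).
∂π_F/∂q_F = 37 - 6q_F = 0, so q_F = 37/6.

6.17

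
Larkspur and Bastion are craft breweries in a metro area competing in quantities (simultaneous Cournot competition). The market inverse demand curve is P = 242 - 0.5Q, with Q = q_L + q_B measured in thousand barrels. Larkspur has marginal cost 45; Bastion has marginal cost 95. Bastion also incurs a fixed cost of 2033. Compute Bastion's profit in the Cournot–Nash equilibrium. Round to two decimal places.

Larkspur's profit: π_L = (242 - 0.5Q)q_L - (45q_L). Setting ∂π_L/∂q_L = 0: 197 - q_L - (1/2)(q_B) = 0.
Bastion's profit: π_B = (242 - 0.5Q)q_B - (95q_B). Setting ∂π_B/∂q_B = 0: 147 - q_B - (1/2)(q_L) = 0.
Rearranging gives the reaction functions q_L = (197 - (1/2)q_B) and q_B = (147 - (1/2)q_L).
Substituting one into the other gives q_L = 494/3 and q_B = 194/3.
Price P = 242 - (1/2)·(688/3) = 382/3.
Bastion's profit: (382/3 - 95)·(194/3) - 2033 = 521/9.

57.89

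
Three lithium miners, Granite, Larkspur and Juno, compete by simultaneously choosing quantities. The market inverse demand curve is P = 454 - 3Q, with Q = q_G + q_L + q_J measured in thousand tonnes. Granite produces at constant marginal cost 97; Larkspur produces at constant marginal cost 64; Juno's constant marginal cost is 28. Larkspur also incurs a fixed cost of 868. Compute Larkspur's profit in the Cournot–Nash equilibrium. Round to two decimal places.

2252.19

Granite's profit: π_G = (454 - 3Q)q_G - (97q_G). Setting ∂π_G/∂q_G = 0: 357 - 6q_G - 3(q_L + q_J) = 0.
Larkspur's first-order condition: 390 - 6q_L - 3(q_G + q_J) = 0.
Juno's profit: π_J = (454 - 3Q)q_J - (28q_J). Setting ∂π_J/∂q_J = 0: 426 - 6q_J - 3(q_G + q_L) = 0.
Summing all 3 equations gives 1173 − 12Q = 0, hence Q = 391/4.
Back-substituting: q_G = (357 − 1173/4)/3 = 85/4, q_L = (390 − 1173/4)/3 = 129/4, q_J = (426 − 1173/4)/3 = 177/4.
Price P = 454 - 3·(391/4) = 643/4.
Larkspur's profit: (643/4 - 64)·(129/4) - 868 = 2252.1875.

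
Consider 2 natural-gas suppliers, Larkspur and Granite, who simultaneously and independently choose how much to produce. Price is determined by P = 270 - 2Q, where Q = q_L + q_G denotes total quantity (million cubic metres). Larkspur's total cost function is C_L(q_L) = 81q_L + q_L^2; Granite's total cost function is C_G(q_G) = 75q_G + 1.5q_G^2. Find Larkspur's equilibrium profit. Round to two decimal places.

Larkspur's profit: π_L = (270 - 2Q)q_L - (81q_L + q_L²). Setting ∂π_L/∂q_L = 0: 189 - 6q_L - 2(q_G) = 0.
Granite's first-order condition: 195 - 7q_G - 2(q_L) = 0.
Best responses: q_L = (189 - 2q_G)/6, q_G = (195 - 2q_L)/7.
Substituting one into the other gives q_L = 933/38 and q_G = 396/19.
Price P = 270 - 2·(1725/38) = 179.2105.
Larkspur's profit: 179.2105·(933/38) - 81·(933/38) - (933/38)² = 1808.4952.

1808.50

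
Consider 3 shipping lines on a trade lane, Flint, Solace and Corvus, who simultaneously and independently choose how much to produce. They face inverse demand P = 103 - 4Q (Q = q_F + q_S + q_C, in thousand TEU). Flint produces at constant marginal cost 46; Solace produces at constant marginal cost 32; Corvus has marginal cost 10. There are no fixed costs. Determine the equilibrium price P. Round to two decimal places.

47.75

Flint's profit: π_F = (103 - 4Q)q_F - (46q_F). Setting ∂π_F/∂q_F = 0: 57 - 8q_F - 4(q_S + q_C) = 0.
Solace's first-order condition: 71 - 8q_S - 4(q_F + q_C) = 0.
Corvus's first-order condition: 93 - 8q_C - 4(q_F + q_S) = 0.
Adding the 3 conditions: 221 − 8Q − 8Q = 0, i.e. Q = 221/16.
Back-substituting: q_F = (57 − 221/4)/4 = 7/16, q_S = (71 − 221/4)/4 = 63/16, q_C = (93 − 221/4)/4 = 151/16.
Total output Q = 221/16, so price P = 103 - 4·(221/16) = 191/4.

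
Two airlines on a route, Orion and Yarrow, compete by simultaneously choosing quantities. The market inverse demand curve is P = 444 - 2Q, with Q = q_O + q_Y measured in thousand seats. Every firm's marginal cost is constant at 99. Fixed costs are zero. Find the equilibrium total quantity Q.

115

A representative firm's profit is π_i = q_i(444 - 2Q) - 99q_i.
First-order condition (treating rivals' output as given): 345 - 4q_i - 2q_j = 0.
With identical firms every q_j equals q_i, so q_j = q_i and 345 = 6q_i, giving q_i = 115/2.
Total output Q = 115/2 + 115/2 = 115.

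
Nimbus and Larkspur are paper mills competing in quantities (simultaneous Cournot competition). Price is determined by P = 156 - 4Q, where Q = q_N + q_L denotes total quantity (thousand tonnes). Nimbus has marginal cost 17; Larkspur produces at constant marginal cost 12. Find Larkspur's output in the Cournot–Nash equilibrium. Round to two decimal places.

12.42

Nimbus's profit: π_N = (156 - 4Q)q_N - (17q_N). Setting ∂π_N/∂q_N = 0: 139 - 8q_N - 4(q_L) = 0.
Larkspur's first-order condition: 144 - 8q_L - 4(q_N) = 0.
So q_N = (139 - 4q_L)/8 and q_L = (144 - 4q_N)/8.
Substituting one into the other gives q_N = 67/6 and q_L = 149/12.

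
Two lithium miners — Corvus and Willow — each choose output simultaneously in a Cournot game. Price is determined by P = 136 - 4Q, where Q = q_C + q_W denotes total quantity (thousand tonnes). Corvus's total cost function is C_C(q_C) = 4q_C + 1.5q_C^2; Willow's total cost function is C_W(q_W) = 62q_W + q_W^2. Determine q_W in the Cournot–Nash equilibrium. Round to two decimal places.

Corvus's profit: π_C = (136 - 4Q)q_C - (4q_C + (3/2)q_C²). Setting ∂π_C/∂q_C = 0: 132 - 11q_C - 4(q_W) = 0.
Willow's profit: π_W = (136 - 4Q)q_W - (62q_W + q_W²). Setting ∂π_W/∂q_W = 0: 74 - 10q_W - 4(q_C) = 0.
Rearranging gives the reaction functions q_C = (132 - 4q_W)/11 and q_W = (74 - 4q_C)/10.
Solving the pair: q_C = 512/47, q_W = 143/47.

3.04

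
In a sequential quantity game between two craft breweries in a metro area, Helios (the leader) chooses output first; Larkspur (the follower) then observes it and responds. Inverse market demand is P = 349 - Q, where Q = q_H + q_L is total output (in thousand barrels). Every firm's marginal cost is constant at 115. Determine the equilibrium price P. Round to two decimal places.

173.50

The follower Larkspur best-responds to any q_H: π_L = (349 - Q)q_L - 115q_L.
Setting the follower's marginal profit to zero, 234 - q_H - 2q_L = 0, i.e. q_L = (234 - q_H)/2.
The leader anticipates this reaction. Substituting into P = 349 - Q gives P = 232 - (1/2)q_H, so π_H = (232 - (1/2)q_H)q_H - 115q_H.
The leader's first-order condition 117 - q_H = 0 yields q_H = 117.
Then q_L = (234 - 117)/2 = 117/2.
Total output Q = 351/2, so price P = 349 - 351/2 = 347/2.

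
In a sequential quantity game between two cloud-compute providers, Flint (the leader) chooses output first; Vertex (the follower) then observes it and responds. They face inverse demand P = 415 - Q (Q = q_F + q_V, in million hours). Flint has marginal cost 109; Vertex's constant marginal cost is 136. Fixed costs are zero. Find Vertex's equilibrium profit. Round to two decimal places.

3164.06

The follower Vertex best-responds to any q_F: π_V = (415 - Q)q_V - 136q_V.
Setting the follower's marginal profit to zero, 279 - q_F - 2q_V = 0, i.e. q_V = (279 - q_F)/2.
The leader anticipates this reaction. Substituting into P = 415 - Q gives P = 551/2 - (1/2)q_F, so π_F = (551/2 - (1/2)q_F)q_F - 109q_F.
Maximising: ∂π_F/∂q_F = 333/2 - q_F = 0, giving q_F = 333/2.
Then q_V = (279 - 333/2)/2 = 225/4.
Price P = 415 - 891/4 = 769/4.
Vertex's profit: (769/4 - 136)·(225/4) = 3164.0625.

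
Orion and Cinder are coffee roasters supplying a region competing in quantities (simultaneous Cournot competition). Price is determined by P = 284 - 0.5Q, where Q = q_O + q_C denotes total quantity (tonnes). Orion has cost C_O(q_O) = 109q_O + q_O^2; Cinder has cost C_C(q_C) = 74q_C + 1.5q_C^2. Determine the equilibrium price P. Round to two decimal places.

235.60

Orion's profit: π_O = (284 - 0.5Q)q_O - (109q_O + q_O²). Setting ∂π_O/∂q_O = 0: 175 - 3q_O - (1/2)(q_C) = 0.
Cinder's first-order condition: 210 - 4q_C - (1/2)(q_O) = 0.
Best responses: q_O = (175 - (1/2)q_C)/3, q_C = (210 - (1/2)q_O)/4.
Substituting one into the other gives q_O = 50.6383 and q_C = 46.1702.
Total output Q = 96.8085, so price P = 284 - (1/2)·96.8085 = 235.5957.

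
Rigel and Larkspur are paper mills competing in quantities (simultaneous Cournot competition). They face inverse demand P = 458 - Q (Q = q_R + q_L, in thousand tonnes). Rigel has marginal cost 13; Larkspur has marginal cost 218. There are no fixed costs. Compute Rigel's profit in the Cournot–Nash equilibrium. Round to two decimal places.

46944.44

Rigel's profit: π_R = (458 - Q)q_R - (13q_R). Setting ∂π_R/∂q_R = 0: 445 - 2q_R - (q_L) = 0.
Larkspur's first-order condition: 240 - 2q_L - (q_R) = 0.
Rearranging gives the reaction functions q_R = (445 - q_L)/2 and q_L = (240 - q_R)/2.
Substituting one into the other gives q_R = 650/3 and q_L = 35/3.
Price P = 458 - 685/3 = 689/3.
Rigel's profit: (689/3 - 13)·(650/3) = 46944.4444.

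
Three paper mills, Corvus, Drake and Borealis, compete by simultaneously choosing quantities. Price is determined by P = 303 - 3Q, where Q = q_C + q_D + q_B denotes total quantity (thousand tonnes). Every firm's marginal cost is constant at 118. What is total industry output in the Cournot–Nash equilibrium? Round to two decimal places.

Each firm earns π_i = (303 - 3Q)q_i - 118q_i.
Setting ∂π_i/∂q_i = 0 with rivals' quantities fixed: 185 - 6q_i - 3·Σ_{j≠i} q_j = 0.
By symmetry each firm produces the same amount; substituting Σ_{j≠i} q_j = 2q_i yields q_i = 185/12.
Total output Q = 185/12 + 185/12 + 185/12 = 185/4.

46.25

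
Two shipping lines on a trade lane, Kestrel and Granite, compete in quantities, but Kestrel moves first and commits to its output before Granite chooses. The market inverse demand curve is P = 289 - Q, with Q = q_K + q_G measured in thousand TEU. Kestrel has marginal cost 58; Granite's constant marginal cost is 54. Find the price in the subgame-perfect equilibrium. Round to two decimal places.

The follower Granite best-responds to any q_K: π_G = (289 - Q)q_G - 54q_G.
Follower FOC: 235 - q_K - 2q_G = 0, so q_G(q_K) = (235 - q_K)/2.
Kestrel substitutes q_G(q_K) into its own profit: π_K = q_K(289 - q_K - (235 - q_K)/2) - 58q_K = (343/2 - (1/2)q_K)q_K - 58q_K.
Leader FOC: 227/2 - q_K = 0, so q_K = 227/2.
Then q_G = (235 - 227/2)/2 = 243/4.
Total output Q = 697/4, so price P = 289 - 697/4 = 459/4.

114.75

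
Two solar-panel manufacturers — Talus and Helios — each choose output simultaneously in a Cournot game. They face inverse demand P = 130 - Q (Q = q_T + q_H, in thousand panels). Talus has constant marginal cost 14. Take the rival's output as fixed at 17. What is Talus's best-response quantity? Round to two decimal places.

49.50

With the rival's output fixed at 17, Talus's profit is π_T = (130 - 17 - q_T)q_T - (14q_T) = (113 - q_T)q_T - (14q_T).
∂π_T/∂q_T = 99 - 2q_T = 0, so q_T = 99/2.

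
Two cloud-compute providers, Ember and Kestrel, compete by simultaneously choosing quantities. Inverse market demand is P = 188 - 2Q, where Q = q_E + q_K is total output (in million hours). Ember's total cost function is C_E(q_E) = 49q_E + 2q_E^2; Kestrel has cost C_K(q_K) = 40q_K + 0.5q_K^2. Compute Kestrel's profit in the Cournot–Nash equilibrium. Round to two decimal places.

Ember's profit: π_E = (188 - 2Q)q_E - (49q_E + 2q_E²). Setting ∂π_E/∂q_E = 0: 139 - 8q_E - 2(q_K) = 0.
Kestrel's first-order condition: 148 - 5q_K - 2(q_E) = 0.
Rearranging gives the reaction functions q_E = (139 - 2q_K)/8 and q_K = (148 - 2q_E)/5.
Solving the pair: q_E = 133/12, q_K = 151/6.
Price P = 188 - 2·(145/4) = 231/2.
Kestrel's profit: (231/2)·(151/6) - 40·(151/6) - (1/2)(151/6)² = 1583.4028.

1583.40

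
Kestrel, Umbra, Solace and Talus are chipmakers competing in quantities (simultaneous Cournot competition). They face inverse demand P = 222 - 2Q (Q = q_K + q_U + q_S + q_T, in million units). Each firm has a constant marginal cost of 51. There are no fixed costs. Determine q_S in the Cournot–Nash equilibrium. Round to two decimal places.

17.10

A representative firm's profit is π_i = q_i(222 - 2Q) - 51q_i.
First-order condition (treating rivals' output as given): 171 - 4q_i - 2·Σ_{j≠i} q_j = 0.
By symmetry each firm produces the same amount; substituting Σ_{j≠i} q_j = 3q_i yields q_i = 171/10.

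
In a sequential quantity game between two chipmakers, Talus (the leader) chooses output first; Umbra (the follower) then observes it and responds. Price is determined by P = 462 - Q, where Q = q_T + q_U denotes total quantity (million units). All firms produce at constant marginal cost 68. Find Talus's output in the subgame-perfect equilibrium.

The follower Umbra best-responds to any q_T: π_U = (462 - Q)q_U - 68q_U.
Follower FOC: 394 - q_T - 2q_U = 0, so q_U(q_T) = (394 - q_T)/2.
Talus substitutes q_U(q_T) into its own profit: π_T = q_T(462 - q_T - (394 - q_T)/2) - 68q_T = (265 - (1/2)q_T)q_T - 68q_T.
Maximising: ∂π_T/∂q_T = 197 - q_T = 0, giving q_T = 197.
Then q_U = (394 - 197)/2 = 197/2.

197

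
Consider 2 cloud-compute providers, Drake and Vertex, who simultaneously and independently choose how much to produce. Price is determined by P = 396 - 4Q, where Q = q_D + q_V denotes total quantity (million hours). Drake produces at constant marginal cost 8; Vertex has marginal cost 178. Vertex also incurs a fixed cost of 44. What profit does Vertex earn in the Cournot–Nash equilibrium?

20

Drake's profit: π_D = (396 - 4Q)q_D - (8q_D). Setting ∂π_D/∂q_D = 0: 388 - 8q_D - 4(q_V) = 0.
Vertex's profit: π_V = (396 - 4Q)q_V - (178q_V). Setting ∂π_V/∂q_V = 0: 218 - 8q_V - 4(q_D) = 0.
Rearranging gives the reaction functions q_D = (388 - 4q_V)/8 and q_V = (218 - 4q_D)/8.
Solving the pair: q_D = 93/2, q_V = 4.
Price P = 396 - 4·(101/2) = 194.
Vertex's profit: (194 - 178)·4 - 44 = 20.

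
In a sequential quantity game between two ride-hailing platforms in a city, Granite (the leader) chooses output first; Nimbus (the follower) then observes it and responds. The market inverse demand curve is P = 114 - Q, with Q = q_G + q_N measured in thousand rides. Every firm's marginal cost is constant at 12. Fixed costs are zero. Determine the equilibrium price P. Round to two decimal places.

The follower Nimbus best-responds to any q_G: π_N = (114 - Q)q_N - 12q_N.
∂π_N/∂q_N = 102 - q_G - 2q_N = 0 gives the reaction function q_N = (102 - q_G)/2.
The leader anticipates this reaction. Substituting into P = 114 - Q gives P = 63 - (1/2)q_G, so π_G = (63 - (1/2)q_G)q_G - 12q_G.
The leader's first-order condition 51 - q_G = 0 yields q_G = 51.
Then q_N = (102 - 51)/2 = 51/2.
Total output Q = 153/2, so price P = 114 - 153/2 = 75/2.

37.50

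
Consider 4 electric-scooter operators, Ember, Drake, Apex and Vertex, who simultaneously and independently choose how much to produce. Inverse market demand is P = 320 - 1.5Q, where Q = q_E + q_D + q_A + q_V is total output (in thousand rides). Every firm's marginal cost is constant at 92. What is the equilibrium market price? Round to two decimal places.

137.60

A representative firm's profit is π_i = q_i(320 - 1.5Q) - 92q_i.
Setting ∂π_i/∂q_i = 0 with rivals' quantities fixed: 228 - 3q_i - (3/2)·Σ_{j≠i} q_j = 0.
By symmetry each firm produces the same amount; substituting Σ_{j≠i} q_j = 3q_i yields q_i = 228/(15/2) = 152/5.
Total output Q = 608/5, so price P = 320 - (3/2)·(608/5) = 688/5.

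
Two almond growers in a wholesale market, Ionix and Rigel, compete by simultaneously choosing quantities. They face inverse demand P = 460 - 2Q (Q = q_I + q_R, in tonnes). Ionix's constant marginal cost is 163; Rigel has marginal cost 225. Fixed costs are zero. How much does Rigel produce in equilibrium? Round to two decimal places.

28.83

Ionix's profit: π_I = (460 - 2Q)q_I - (163q_I). Setting ∂π_I/∂q_I = 0: 297 - 4q_I - 2(q_R) = 0.
Rigel's first-order condition: 235 - 4q_R - 2(q_I) = 0.
So q_I = (297 - 2q_R)/4 and q_R = (235 - 2q_I)/4.
Solving the pair: q_I = 359/6, q_R = 173/6.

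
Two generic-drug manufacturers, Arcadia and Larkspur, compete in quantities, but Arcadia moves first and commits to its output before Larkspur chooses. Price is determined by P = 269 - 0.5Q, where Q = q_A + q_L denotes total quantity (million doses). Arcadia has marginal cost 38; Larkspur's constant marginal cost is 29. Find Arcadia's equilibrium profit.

Solve by backward induction. Given q_A, the follower Larkspur maximises π_L = (269 - (1/2)q_A - (1/2)q_L)q_L - 29q_L.
Follower FOC: 240 - (1/2)q_A - q_L = 0, so q_L(q_A) = (240 - (1/2)q_A).
Arcadia substitutes q_L(q_A) into its own profit: π_A = q_A(269 - (1/2)q_A - (240 - (1/2)q_A)/2) - 38q_A = (149 - (1/4)q_A)q_A - 38q_A.
Maximising: ∂π_A/∂q_A = 111 - (1/2)q_A = 0, giving q_A = 222.
Then q_L = (240 - (1/2)·222) = 129.
Price P = 269 - (1/2)·351 = 187/2.
Arcadia's profit: (187/2 - 38)·222 = 12321.

12321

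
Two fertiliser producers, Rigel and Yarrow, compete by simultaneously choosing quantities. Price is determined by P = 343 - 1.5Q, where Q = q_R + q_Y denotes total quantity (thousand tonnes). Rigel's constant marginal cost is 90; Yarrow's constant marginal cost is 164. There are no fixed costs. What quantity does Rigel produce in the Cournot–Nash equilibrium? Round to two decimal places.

72.67

Rigel's profit: π_R = (343 - 1.5Q)q_R - (90q_R). Setting ∂π_R/∂q_R = 0: 253 - 3q_R - (3/2)(q_Y) = 0.
Yarrow's profit: π_Y = (343 - 1.5Q)q_Y - (164q_Y). Setting ∂π_Y/∂q_Y = 0: 179 - 3q_Y - (3/2)(q_R) = 0.
So q_R = (253 - (3/2)q_Y)/3 and q_Y = (179 - (3/2)q_R)/3.
Substituting one into the other gives q_R = 218/3 and q_Y = 70/3.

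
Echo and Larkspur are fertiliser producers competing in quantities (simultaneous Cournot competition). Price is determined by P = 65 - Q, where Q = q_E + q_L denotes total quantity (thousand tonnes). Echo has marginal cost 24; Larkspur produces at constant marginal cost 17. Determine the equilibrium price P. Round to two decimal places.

Echo's profit: π_E = (65 - Q)q_E - (24q_E). Setting ∂π_E/∂q_E = 0: 41 - 2q_E - (q_L) = 0.
Larkspur's first-order condition: 48 - 2q_L - (q_E) = 0.
Best responses: q_E = (41 - q_L)/2, q_L = (48 - q_E)/2.
Solving the pair: q_E = 34/3, q_L = 55/3.
Total output Q = 89/3, so price P = 65 - 89/3 = 106/3.

35.33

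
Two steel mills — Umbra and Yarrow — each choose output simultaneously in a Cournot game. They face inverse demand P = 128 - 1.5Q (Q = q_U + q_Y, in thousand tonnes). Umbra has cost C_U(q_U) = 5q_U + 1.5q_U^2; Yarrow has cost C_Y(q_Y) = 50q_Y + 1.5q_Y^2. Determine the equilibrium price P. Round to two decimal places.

87.80

Umbra's profit: π_U = (128 - 1.5Q)q_U - (5q_U + (3/2)q_U²). Setting ∂π_U/∂q_U = 0: 123 - 6q_U - (3/2)(q_Y) = 0.
Yarrow's first-order condition: 78 - 6q_Y - (3/2)(q_U) = 0.
So q_U = (123 - (3/2)q_Y)/6 and q_Y = (78 - (3/2)q_U)/6.
Substituting one into the other gives q_U = 92/5 and q_Y = 42/5.
Total output Q = 134/5, so price P = 128 - (3/2)·(134/5) = 439/5.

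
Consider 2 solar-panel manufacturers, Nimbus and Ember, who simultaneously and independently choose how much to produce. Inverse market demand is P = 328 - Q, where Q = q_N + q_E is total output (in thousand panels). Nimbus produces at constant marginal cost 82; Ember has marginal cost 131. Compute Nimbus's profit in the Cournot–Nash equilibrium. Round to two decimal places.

9669.44

Nimbus's profit: π_N = (328 - Q)q_N - (82q_N). Setting ∂π_N/∂q_N = 0: 246 - 2q_N - (q_E) = 0.
Ember's profit: π_E = (328 - Q)q_E - (131q_E). Setting ∂π_E/∂q_E = 0: 197 - 2q_E - (q_N) = 0.
Rearranging gives the reaction functions q_N = (246 - q_E)/2 and q_E = (197 - q_N)/2.
Substituting one into the other gives q_N = 295/3 and q_E = 148/3.
Price P = 328 - 443/3 = 541/3.
Nimbus's profit: (541/3 - 82)·(295/3) = 9669.4444.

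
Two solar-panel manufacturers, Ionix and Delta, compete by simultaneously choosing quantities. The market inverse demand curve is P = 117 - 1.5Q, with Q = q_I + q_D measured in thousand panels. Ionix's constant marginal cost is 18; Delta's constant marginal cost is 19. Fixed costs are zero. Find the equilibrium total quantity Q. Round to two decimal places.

Ionix's profit: π_I = (117 - 1.5Q)q_I - (18q_I). Setting ∂π_I/∂q_I = 0: 99 - 3q_I - (3/2)(q_D) = 0.
Delta's first-order condition: 98 - 3q_D - (3/2)(q_I) = 0.
Best responses: q_I = (99 - (3/2)q_D)/3, q_D = (98 - (3/2)q_I)/3.
Substituting one into the other gives q_I = 200/9 and q_D = 194/9.
Total output Q = 200/9 + 194/9 = 394/9.

43.78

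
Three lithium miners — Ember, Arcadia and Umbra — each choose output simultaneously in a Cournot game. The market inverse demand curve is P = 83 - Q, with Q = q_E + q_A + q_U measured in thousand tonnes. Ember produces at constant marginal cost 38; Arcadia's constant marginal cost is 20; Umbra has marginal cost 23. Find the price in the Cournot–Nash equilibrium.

Ember's profit: π_E = (83 - Q)q_E - (38q_E). Setting ∂π_E/∂q_E = 0: 45 - 2q_E - (q_A + q_U) = 0.
Arcadia's first-order condition: 63 - 2q_A - (q_E + q_U) = 0.
Umbra's profit: π_U = (83 - Q)q_U - (23q_U). Setting ∂π_U/∂q_U = 0: 60 - 2q_U - (q_E + q_A) = 0.
Adding the 3 first-order conditions: 168 − 4Q = 0, so Q = 42.
Back-substituting: q_E = (45 − 42) = 3, q_A = (63 − 42) = 21, q_U = (60 − 42) = 18.
Total output Q = 42, so price P = 83 - 42 = 41.

41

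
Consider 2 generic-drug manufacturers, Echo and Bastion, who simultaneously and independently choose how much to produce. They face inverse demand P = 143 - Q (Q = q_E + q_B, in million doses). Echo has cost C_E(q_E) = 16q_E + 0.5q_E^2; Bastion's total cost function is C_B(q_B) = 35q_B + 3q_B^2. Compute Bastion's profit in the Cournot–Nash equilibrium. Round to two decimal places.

293.45

Echo's profit: π_E = (143 - Q)q_E - (16q_E + (1/2)q_E²). Setting ∂π_E/∂q_E = 0: 127 - 3q_E - (q_B) = 0.
Bastion's profit: π_B = (143 - Q)q_B - (35q_B + 3q_B²). Setting ∂π_B/∂q_B = 0: 108 - 8q_B - (q_E) = 0.
Rearranging gives the reaction functions q_E = (127 - q_B)/3 and q_B = (108 - q_E)/8.
Solving the pair: q_E = 908/23, q_B = 197/23.
Price P = 143 - 1105/23 = 94.9565.
Bastion's profit: 94.9565·(197/23) - 35·(197/23) - 3(197/23)² = 293.4518.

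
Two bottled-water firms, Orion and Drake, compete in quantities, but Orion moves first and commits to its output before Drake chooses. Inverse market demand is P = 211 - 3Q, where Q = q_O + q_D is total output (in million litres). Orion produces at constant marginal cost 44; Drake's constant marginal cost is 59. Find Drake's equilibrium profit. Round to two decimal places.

310.08

Solve by backward induction. Given q_O, the follower Drake maximises π_D = (211 - 3q_O - 3q_D)q_D - 59q_D.
∂π_D/∂q_D = 152 - 3q_O - 6q_D = 0 gives the reaction function q_D = (152 - 3q_O)/6.
Orion substitutes q_D(q_O) into its own profit: π_O = q_O(211 - 3q_O - (152 - 3q_O)/2) - 44q_O = (135 - (3/2)q_O)q_O - 44q_O.
Leader FOC: 91 - 3q_O = 0, so q_O = 91/3.
Then q_D = (152 - 3·(91/3))/6 = 61/6.
Price P = 211 - 3·(81/2) = 179/2.
Drake's profit: (179/2 - 59)·(61/6) = 310.0833.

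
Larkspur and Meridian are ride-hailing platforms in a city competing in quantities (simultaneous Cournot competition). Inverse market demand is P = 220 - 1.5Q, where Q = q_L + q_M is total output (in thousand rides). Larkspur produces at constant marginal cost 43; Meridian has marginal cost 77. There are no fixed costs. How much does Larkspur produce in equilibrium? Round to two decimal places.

Larkspur's profit: π_L = (220 - 1.5Q)q_L - (43q_L). Setting ∂π_L/∂q_L = 0: 177 - 3q_L - (3/2)(q_M) = 0.
Meridian's first-order condition: 143 - 3q_M - (3/2)(q_L) = 0.
Rearranging gives the reaction functions q_L = (177 - (3/2)q_M)/3 and q_M = (143 - (3/2)q_L)/3.
Substituting one into the other gives q_L = 422/9 and q_M = 218/9.

46.89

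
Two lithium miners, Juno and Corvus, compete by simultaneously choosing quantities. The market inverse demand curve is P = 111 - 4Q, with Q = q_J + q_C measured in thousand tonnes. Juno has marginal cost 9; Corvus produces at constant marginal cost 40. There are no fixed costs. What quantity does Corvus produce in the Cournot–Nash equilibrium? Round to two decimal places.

Juno's profit: π_J = (111 - 4Q)q_J - (9q_J). Setting ∂π_J/∂q_J = 0: 102 - 8q_J - 4(q_C) = 0.
Corvus's first-order condition: 71 - 8q_C - 4(q_J) = 0.
Best responses: q_J = (102 - 4q_C)/8, q_C = (71 - 4q_J)/8.
Solving the pair: q_J = 133/12, q_C = 10/3.

3.33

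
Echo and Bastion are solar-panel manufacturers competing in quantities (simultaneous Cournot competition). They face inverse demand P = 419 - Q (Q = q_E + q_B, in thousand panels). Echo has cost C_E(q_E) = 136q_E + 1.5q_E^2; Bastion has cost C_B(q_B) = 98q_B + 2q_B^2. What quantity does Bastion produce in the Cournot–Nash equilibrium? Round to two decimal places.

Echo's profit: π_E = (419 - Q)q_E - (136q_E + (3/2)q_E²). Setting ∂π_E/∂q_E = 0: 283 - 5q_E - (q_B) = 0.
Bastion's profit: π_B = (419 - Q)q_B - (98q_B + 2q_B²). Setting ∂π_B/∂q_B = 0: 321 - 6q_B - (q_E) = 0.
Rearranging gives the reaction functions q_E = (283 - q_B)/5 and q_B = (321 - q_E)/6.
Substituting one into the other gives q_E = 1377/29 and q_B = 1322/29.

45.59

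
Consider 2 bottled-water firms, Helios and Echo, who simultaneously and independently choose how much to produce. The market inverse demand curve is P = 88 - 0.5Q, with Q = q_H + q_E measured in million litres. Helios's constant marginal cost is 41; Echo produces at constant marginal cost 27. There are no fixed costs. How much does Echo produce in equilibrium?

50

Helios's profit: π_H = (88 - 0.5Q)q_H - (41q_H). Setting ∂π_H/∂q_H = 0: 47 - q_H - (1/2)(q_E) = 0.
Echo's profit: π_E = (88 - 0.5Q)q_E - (27q_E). Setting ∂π_E/∂q_E = 0: 61 - q_E - (1/2)(q_H) = 0.
So q_H = (47 - (1/2)q_E) and q_E = (61 - (1/2)q_H).
Substituting one into the other gives q_H = 22 and q_E = 50.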